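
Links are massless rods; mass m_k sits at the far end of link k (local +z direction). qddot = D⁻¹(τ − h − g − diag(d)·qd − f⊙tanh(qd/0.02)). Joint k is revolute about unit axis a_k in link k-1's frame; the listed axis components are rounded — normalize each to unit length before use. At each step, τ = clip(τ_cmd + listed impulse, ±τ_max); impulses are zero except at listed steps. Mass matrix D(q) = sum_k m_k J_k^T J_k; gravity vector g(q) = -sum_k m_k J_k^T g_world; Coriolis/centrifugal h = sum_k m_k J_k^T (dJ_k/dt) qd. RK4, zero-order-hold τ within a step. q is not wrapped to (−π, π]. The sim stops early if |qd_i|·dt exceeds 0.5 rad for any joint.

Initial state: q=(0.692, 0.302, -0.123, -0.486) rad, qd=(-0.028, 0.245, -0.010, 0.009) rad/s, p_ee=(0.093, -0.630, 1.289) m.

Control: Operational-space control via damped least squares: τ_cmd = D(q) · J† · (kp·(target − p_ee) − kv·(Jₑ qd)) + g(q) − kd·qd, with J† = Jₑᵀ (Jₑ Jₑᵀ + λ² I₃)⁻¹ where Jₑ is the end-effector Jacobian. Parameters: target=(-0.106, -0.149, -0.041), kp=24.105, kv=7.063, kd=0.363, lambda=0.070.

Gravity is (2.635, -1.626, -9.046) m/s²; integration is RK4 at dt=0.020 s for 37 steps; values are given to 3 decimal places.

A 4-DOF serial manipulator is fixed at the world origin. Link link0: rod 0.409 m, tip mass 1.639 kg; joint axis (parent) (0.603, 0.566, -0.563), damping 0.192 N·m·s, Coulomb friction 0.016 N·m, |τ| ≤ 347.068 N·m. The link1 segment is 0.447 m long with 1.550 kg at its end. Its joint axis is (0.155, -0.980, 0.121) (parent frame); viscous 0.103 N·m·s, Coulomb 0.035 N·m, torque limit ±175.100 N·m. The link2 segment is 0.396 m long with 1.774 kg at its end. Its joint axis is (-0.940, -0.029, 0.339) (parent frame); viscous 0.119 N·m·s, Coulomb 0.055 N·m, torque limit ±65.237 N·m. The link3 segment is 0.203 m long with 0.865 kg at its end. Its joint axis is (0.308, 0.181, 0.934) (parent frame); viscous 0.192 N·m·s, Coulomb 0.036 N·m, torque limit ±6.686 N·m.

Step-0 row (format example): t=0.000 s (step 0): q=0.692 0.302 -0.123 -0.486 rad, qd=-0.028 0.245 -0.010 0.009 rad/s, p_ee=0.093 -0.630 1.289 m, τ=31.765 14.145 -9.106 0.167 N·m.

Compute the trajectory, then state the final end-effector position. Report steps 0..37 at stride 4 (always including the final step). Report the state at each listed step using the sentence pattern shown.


t=0.080 s (step 4): q=0.915 0.479 0.124 -0.521 rad, qd=6.579 4.736 6.648 -0.607 rad/s, p_ee=0.063 -0.635 1.262 m, τ=43.262 16.463 -8.702 -0.135 N·m.
t=0.160 s (step 8): q=1.651 0.988 0.561 -0.592 rad, qd=10.983 7.337 2.328 -0.993 rad/s, p_ee=0.054 -0.659 1.067 m, τ=-41.975 48.555 2.453 0.161 N·m.
t=0.240 s (step 12): q=2.638 1.584 0.425 -0.653 rad, qd=13.555 7.063 -5.569 -0.639 rad/s, p_ee=0.051 -0.708 0.817 m, τ=-30.917 46.430 -8.051 0.954 N·m.
t=0.320 s (step 16): q=3.772 2.044 -0.248 -0.677 rad, qd=14.288 4.179 -10.348 0.311 rad/s, p_ee=0.053 -0.695 0.625 m, τ=-9.247 2.357 -11.709 0.781 N·m.
t=0.400 s (step 20): q=4.856 2.244 -1.102 -0.654 rad, qd=12.426 0.821 -10.378 0.615 rad/s, p_ee=0.096 -0.632 0.454 m, τ=-8.754 -23.040 -5.892 0.234 N·m.
t=0.480 s (step 24): q=5.692 2.183 -1.821 -0.605 rad, qd=8.254 -2.074 -7.244 0.656 rad/s, p_ee=0.125 -0.556 0.263 m, τ=-16.398 -19.731 0.576 -0.200 N·m.
t=0.560 s (step 28): q=6.196 1.978 -2.261 -0.566 rad, qd=4.698 -2.745 -4.046 0.397 rad/s, p_ee=0.089 -0.466 0.096 m, τ=-14.288 -9.919 2.334 -0.267 N·m.
t=0.640 s (step 32): q=6.489 1.773 -2.510 -0.549 rad, qd=2.804 -2.328 -2.361 0.120 rad/s, p_ee=0.019 -0.374 0.007 m, τ=-9.783 -6.848 1.749 -0.182 N·m.
t=0.720 s (step 36): q=6.668 1.612 -2.660 -0.543 rad, qd=1.769 -1.688 -1.478 0.148 rad/s, p_ee=-0.040 -0.298 -0.020 m, τ=-7.092 -6.728 0.883 -0.168 N·m.
t=0.740 s (step 37): q=6.702 1.580 -2.689 -0.544 rad, qd=1.600 -1.527 -1.318 0.212 rad/s, p_ee=-0.051 -0.282 -0.022 m.
final p_ee position (m): -0.051 -0.282 -0.022


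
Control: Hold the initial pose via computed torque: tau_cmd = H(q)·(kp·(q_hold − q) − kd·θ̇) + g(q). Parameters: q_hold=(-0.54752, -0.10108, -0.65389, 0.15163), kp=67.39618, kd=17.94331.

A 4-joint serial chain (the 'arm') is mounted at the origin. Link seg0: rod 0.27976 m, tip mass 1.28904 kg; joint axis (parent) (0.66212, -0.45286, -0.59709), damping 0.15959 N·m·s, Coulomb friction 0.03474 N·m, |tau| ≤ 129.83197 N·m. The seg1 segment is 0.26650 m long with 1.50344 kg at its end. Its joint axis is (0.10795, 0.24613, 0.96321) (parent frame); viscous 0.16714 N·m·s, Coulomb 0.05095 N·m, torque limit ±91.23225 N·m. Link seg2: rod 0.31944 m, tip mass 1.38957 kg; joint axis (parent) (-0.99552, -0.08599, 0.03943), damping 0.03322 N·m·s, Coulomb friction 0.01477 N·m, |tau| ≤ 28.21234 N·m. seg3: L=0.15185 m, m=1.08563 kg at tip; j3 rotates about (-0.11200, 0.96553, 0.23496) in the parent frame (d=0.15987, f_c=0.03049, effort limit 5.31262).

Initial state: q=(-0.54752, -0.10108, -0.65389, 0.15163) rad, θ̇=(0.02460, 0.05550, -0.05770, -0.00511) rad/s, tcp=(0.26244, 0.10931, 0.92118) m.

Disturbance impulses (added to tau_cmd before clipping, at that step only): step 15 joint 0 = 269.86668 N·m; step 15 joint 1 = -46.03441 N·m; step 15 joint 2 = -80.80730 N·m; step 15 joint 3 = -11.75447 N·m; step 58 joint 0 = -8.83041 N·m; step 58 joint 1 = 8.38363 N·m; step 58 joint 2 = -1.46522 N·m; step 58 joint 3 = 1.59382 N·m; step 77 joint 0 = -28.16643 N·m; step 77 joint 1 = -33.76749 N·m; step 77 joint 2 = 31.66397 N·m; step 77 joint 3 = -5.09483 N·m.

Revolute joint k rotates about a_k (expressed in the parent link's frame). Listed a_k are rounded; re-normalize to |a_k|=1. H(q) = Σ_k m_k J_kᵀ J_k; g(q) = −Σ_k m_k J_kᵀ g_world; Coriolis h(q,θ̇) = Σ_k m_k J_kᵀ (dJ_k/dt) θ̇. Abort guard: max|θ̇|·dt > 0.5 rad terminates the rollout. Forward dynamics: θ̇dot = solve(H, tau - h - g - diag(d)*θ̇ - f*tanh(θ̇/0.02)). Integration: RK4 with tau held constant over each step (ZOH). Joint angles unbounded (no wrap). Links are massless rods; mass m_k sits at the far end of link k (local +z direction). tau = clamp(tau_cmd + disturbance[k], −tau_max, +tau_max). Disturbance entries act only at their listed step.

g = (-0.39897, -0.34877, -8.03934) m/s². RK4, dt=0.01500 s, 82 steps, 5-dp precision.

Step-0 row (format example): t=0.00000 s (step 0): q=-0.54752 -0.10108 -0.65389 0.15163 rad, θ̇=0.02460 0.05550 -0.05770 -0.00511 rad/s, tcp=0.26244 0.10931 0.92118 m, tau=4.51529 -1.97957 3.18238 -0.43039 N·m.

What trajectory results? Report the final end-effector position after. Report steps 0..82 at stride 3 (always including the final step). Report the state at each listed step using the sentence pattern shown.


t=0.04500 s (step 3): q=-0.54692 -0.09981 -0.65575 0.15182 rad, θ̇=0.00535 0.01051 -0.02600 0.00202 rad/s, tcp=0.26292 0.10808 0.92086 m, tau=5.05808 -1.82793 2.82268 -0.41875 N·m.
t=0.09000 s (step 6): q=-0.54681 -0.09963 -0.65640 0.15187 rad, θ̇=0.00041 0.00015 -0.00478 -0.00043 rad/s, tcp=0.26301 0.10772 0.92076 m, tau=5.31830 -1.77524 2.64547 -0.41606 N·m.
t=0.13500 s (step 9): q=-0.54683 -0.09969 -0.65637 0.15186 rad, θ̇=-0.00110 -0.00233 0.00450 -0.00084 rad/s, tcp=0.26299 0.10775 0.92077 m, tau=5.44307 -1.75756 2.56272 -0.41629 N·m.
t=0.18000 s (step 12): q=-0.54690 -0.09982 -0.65609 0.15182 rad, θ̇=-0.00162 -0.00288 0.00746 -0.00083 rad/s, tcp=0.26293 0.10791 0.92082 m, tau=5.50194 -1.75080 2.52439 -0.41673 N·m.
t=0.22500 s (step 15): q=-0.54697 -0.09995 -0.65575 0.15179 rad, θ̇=-0.00169 -0.00282 0.00777 -0.00074 rad/s, tcp=0.26287 0.10812 0.92087 m, tau=129.83197 -47.78205 -28.21234 -5.31262 N·m.
t=0.27000 s (step 18): q=-0.53106 -0.17870 -0.68484 0.33325 rad, θ̇=0.29688 -1.05082 -0.41930 1.91092 rad/s, tcp=0.24896 0.08936 0.91840 m, tau=-15.66756 5.85268 8.11036 0.67201 N·m.
t=0.31500 s (step 21): q=-0.52330 -0.20088 -0.69432 0.36165 rad, θ̇=0.07258 -0.11144 -0.05848 -0.10804 rad/s, tcp=0.24073 0.08013 0.91908 m, tau=-4.38223 1.78354 5.14984 0.07236 N·m.
t=0.36000 s (step 24): q=-0.52253 -0.19913 -0.69378 0.35123 rad, θ̇=-0.02703 0.14106 0.06068 -0.28517 rad/s, tcp=0.23990 0.07931 0.91979 m, tau=1.12818 -0.11981 3.66018 -0.32242 N·m.
t=0.40500 s (step 27): q=-0.52472 -0.19077 -0.69003 0.33837 rad, θ̇=-0.06423 0.21604 0.09896 -0.28045 rad/s, tcp=0.24249 0.08218 0.91985 m, tau=3.76196 -1.02251 2.94612 -0.51366 N·m.
t=0.45000 s (step 30): q=-0.52787 -0.18073 -0.68540 0.32632 rad, θ̇=-0.07306 0.22427 0.10356 -0.25555 rad/s, tcp=0.24615 0.08628 0.91958 m, tau=4.99845 -1.44788 2.61348 -0.59743 N·m.
t=0.49500 s (step 33): q=-0.53111 -0.17101 -0.68092 0.31542 rad, θ̇=-0.06972 0.20580 0.09442 -0.23074 rad/s, tcp=0.24981 0.09046 0.91920 m, tau=5.54871 -1.63795 2.46701 -0.62768 N·m.
t=0.54000 s (step 36): q=-0.53407 -0.16236 -0.67698 0.30556 rad, θ̇=-0.06177 0.17864 0.08090 -0.20870 rad/s, tcp=0.25306 0.09424 0.91882 m, tau=5.76640 -1.71415 2.40981 -0.63243 N·m.
t=0.58500 s (step 39): q=-0.53665 -0.15496 -0.67365 0.29664 rad, θ̇=-0.05268 0.15082 0.06714 -0.18924 rad/s, tcp=0.25577 0.09748 0.91848 m, tau=5.82728 -1.73715 2.39434 -0.62582 N·m.
t=0.63000 s (step 42): q=-0.53882 -0.14875 -0.67091 0.28854 rad, θ̇=-0.04395 0.12561 0.05480 -0.17189 rad/s, tcp=0.25795 0.10015 0.91822 m, tau=5.81823 -1.73681 2.39742 -0.61479 N·m.
t=0.67500 s (step 45): q=-0.54062 -0.14360 -0.66869 0.28118 rad, θ̇=-0.03619 0.10398 0.04432 -0.15627 rad/s, tcp=0.25968 0.10233 0.91802 m, tau=5.78173 -1.72747 2.40781 -0.60264 N·m.
t=0.72000 s (step 48): q=-0.54209 -0.13935 -0.66690 0.27449 rad, θ̇=-0.02958 0.08593 0.03570 -0.14213 rad/s, tcp=0.26102 0.10407 0.91788 m, tau=5.73805 -1.71575 2.42016 -0.59086 N·m.
t=0.76500 s (step 51): q=-0.54330 -0.13583 -0.66545 0.26840 rad, θ̇=-0.02409 0.07109 0.02871 -0.12932 rad/s, tcp=0.26205 0.10545 0.91780 m, tau=5.69636 -1.70450 2.43198 -0.58005 N·m.
t=0.81000 s (step 54): q=-0.54428 -0.13291 -0.66429 0.26286 rad, θ̇=-0.01958 0.05898 0.02312 -0.11771 rad/s, tcp=0.26284 0.10655 0.91776 m, tau=5.66029 -1.69481 2.44223 -0.57039 N·m.
t=0.85500 s (step 57): q=-0.54507 -0.13049 -0.66335 0.25781 rad, θ̇=-0.01589 0.04918 0.01872 -0.10725 rad/s, tcp=0.26344 0.10741 0.91775 m, tau=5.63072 -1.68701 2.45063 -0.56187 N·m.
t=0.90000 s (step 60): q=-0.54591 -0.12164 -0.66307 0.25413 rad, θ̇=-0.02022 0.28085 -0.00290 -0.06462 rad/s, tcp=0.26687 0.10837 0.91669 m, tau=7.53356 -3.50449 2.79290 -0.89967 N·m.
t=0.94500 s (step 63): q=-0.54666 -0.11349 -0.66300 0.25089 rad, θ̇=-0.01339 0.10222 0.00551 -0.07817 rad/s, tcp=0.27005 0.10918 0.91568 m, tau=6.50585 -2.54433 2.63835 -0.71025 N·m.
t=0.99000 s (step 66): q=-0.54715 -0.11089 -0.66264 0.24728 rad, θ̇=-0.00873 0.02350 0.01005 -0.08218 rad/s, tcp=0.27082 0.10965 0.91552 m, tau=5.99123 -2.07515 2.55853 -0.61544 N·m.
t=1.03500 s (step 69): q=-0.54743 -0.11050 -0.66206 0.24336 rad, θ̇=-0.00354 -0.00001 0.01602 -0.09411 rad/s, tcp=0.27056 0.10992 0.91575 m, tau=5.73778 -1.86847 2.52001 -0.56808 N·m.
t=1.08000 s (step 72): q=-0.54750 -0.11061 -0.66125 0.23899 rad, θ̇=0.00010 -0.00383 0.01929 -0.09841 rad/s, tcp=0.26995 0.11010 0.91615 m, tau=5.61772 -1.78430 2.50250 -0.54459 N·m.
t=1.12500 s (step 75): q=-0.54746 -0.11080 -0.66039 0.23467 rad, θ̇=0.00151 -0.00413 0.01871 -0.09307 rad/s, tcp=0.26927 0.11021 0.91658 m, tau=5.56243 -1.74734 2.49432 -0.53201 N·m.
t=1.17000 s (step 78): q=-0.55406 -0.12979 -0.66432 0.23224 rad, θ̇=-0.87376 -2.46999 -0.59253 0.07229 rad/s, tcp=0.26381 0.11256 0.91745 m, tau=13.33659 7.69197 -4.61815 0.83417 N·m.
t=1.21500 s (step 81): q=-0.57772 -0.19620 -0.67940 0.22660 rad, θ̇=-0.26177 -0.73588 -0.14466 -0.17999 rad/s, tcp=0.24470 0.12141 0.91969 m, tau=9.23715 2.98609 -0.84200 0.18972 N·m.
t=1.23000 s (step 82): q=-0.58081 -0.20495 -0.68098 0.22401 rad, θ̇=-0.15251 -0.43422 -0.06845 -0.16386 rad/s, tcp=0.24185 0.12273 0.92011 m.
final tcp position (m): 0.24185 0.12273 0.92011


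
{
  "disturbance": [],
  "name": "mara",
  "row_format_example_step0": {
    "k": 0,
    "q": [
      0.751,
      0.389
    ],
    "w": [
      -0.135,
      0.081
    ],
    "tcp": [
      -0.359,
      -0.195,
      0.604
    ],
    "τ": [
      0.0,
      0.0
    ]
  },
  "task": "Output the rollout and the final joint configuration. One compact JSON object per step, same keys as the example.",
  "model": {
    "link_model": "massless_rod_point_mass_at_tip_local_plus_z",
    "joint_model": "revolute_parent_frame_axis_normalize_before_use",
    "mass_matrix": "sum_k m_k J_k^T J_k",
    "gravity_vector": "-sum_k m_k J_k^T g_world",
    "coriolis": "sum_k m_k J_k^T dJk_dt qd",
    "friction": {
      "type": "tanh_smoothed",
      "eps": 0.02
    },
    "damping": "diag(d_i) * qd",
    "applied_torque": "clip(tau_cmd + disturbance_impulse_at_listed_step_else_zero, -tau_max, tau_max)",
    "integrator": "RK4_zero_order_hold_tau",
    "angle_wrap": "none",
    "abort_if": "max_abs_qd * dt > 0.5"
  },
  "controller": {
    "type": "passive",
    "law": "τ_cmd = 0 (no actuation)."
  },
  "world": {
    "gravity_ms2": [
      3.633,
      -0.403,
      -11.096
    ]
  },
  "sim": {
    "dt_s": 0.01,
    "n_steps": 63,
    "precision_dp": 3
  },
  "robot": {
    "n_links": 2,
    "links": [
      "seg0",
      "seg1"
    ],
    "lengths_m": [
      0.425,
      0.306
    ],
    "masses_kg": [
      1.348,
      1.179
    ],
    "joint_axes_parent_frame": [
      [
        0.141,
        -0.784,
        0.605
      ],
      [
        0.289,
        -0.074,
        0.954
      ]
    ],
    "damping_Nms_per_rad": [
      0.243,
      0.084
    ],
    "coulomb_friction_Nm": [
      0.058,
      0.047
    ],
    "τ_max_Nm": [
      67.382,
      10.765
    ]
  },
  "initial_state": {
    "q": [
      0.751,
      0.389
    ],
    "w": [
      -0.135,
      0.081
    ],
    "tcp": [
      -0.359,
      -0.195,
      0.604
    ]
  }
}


{"k":1,"q":[0.75,0.391],"w":[-0.05,0.247],"tcp":[-0.359,-0.195,0.605],"\u03c4":[0.0,0.0]}
{"k":2,"q":[0.75,0.394],"w":[0.034,0.402],"tcp":[-0.359,-0.196,0.605],"\u03c4":[0.0,0.0]}
{"k":3,"q":[0.751,0.399],"w":[0.117,0.545],"tcp":[-0.359,-0.196,0.605],"\u03c4":[0.0,0.0]}
{"k":4,"q":[0.752,0.405],"w":[0.199,0.678],"tcp":[-0.359,-0.197,0.604],"\u03c4":[0.0,0.0]}
{"k":5,"q":[0.755,0.412],"w":[0.283,0.801],"tcp":[-0.359,-0.198,0.603],"\u03c4":[0.0,0.0]}
{"k":6,"q":[0.758,0.421],"w":[0.367,0.913],"tcp":[-0.36,-0.2,0.602],"\u03c4":[0.0,0.0]}
{"k":7,"q":[0.762,0.43],"w":[0.452,1.017],"tcp":[-0.361,-0.202,0.601],"\u03c4":[0.0,0.0]}
{"k":8,"q":[0.767,0.441],"w":[0.539,1.111],"tcp":[-0.362,-0.204,0.6],"\u03c4":[0.0,0.0]}
{"k":9,"q":[0.773,0.453],"w":[0.626,1.196],"tcp":[-0.363,-0.207,0.598],"\u03c4":[0.0,0.0]}
{"k":10,"q":[0.78,0.465],"w":[0.715,1.272],"tcp":[-0.365,-0.21,0.596],"\u03c4":[0.0,0.0]}
{"k":11,"q":[0.787,0.478],"w":[0.806,1.339],"tcp":[-0.367,-0.213,0.593],"\u03c4":[0.0,0.0]}
{"k":12,"q":[0.796,0.492],"w":[0.899,1.398],"tcp":[-0.369,-0.216,0.591],"\u03c4":[0.0,0.0]}
{"k":13,"q":[0.805,0.506],"w":[0.993,1.446],"tcp":[-0.371,-0.22,0.588],"\u03c4":[0.0,0.0]}
{"k":14,"q":[0.816,0.521],"w":[1.09,1.485],"tcp":[-0.373,-0.224,0.584],"\u03c4":[0.0,0.0]}
{"k":15,"q":[0.827,0.536],"w":[1.189,1.514],"tcp":[-0.376,-0.229,0.581],"\u03c4":[0.0,0.0]}
{"k":16,"q":[0.839,0.551],"w":[1.29,1.532],"tcp":[-0.379,-0.234,0.577],"\u03c4":[0.0,0.0]}
{"k":17,"q":[0.853,0.566],"w":[1.393,1.538],"tcp":[-0.382,-0.239,0.573],"\u03c4":[0.0,0.0]}
{"k":18,"q":[0.867,0.582],"w":[1.499,1.532],"tcp":[-0.385,-0.244,0.568],"\u03c4":[0.0,0.0]}
{"k":19,"q":[0.883,0.597],"w":[1.607,1.513],"tcp":[-0.389,-0.25,0.563],"\u03c4":[0.0,0.0]}
{"k":20,"q":[0.899,0.612],"w":[1.718,1.48],"tcp":[-0.392,-0.256,0.557],"\u03c4":[0.0,0.0]}
{"k":21,"q":[0.917,0.626],"w":[1.831,1.431],"tcp":[-0.396,-0.262,0.551],"\u03c4":[0.0,0.0]}
{"k":22,"q":[0.936,0.64],"w":[1.946,1.366],"tcp":[-0.4,-0.269,0.545],"\u03c4":[0.0,0.0]}
{"k":23,"q":[0.956,0.654],"w":[2.064,1.282],"tcp":[-0.405,-0.276,0.538],"\u03c4":[0.0,0.0]}
{"k":24,"q":[0.977,0.666],"w":[2.185,1.179],"tcp":[-0.409,-0.284,0.531],"\u03c4":[0.0,0.0]}
{"k":25,"q":[1.0,0.677],"w":[2.307,1.056],"tcp":[-0.414,-0.291,0.523],"\u03c4":[0.0,0.0]}
{"k":26,"q":[1.023,0.687],"w":[2.432,0.909],"tcp":[-0.418,-0.3,0.514],"\u03c4":[0.0,0.0]}
{"k":27,"q":[1.048,0.695],"w":[2.559,0.738],"tcp":[-0.423,-0.308,0.505],"\u03c4":[0.0,0.0]}
{"k":28,"q":[1.075,0.702],"w":[2.688,0.542],"tcp":[-0.428,-0.317,0.495],"\u03c4":[0.0,0.0]}
{"k":29,"q":[1.102,0.706],"w":[2.819,0.317],"tcp":[-0.433,-0.326,0.485],"\u03c4":[0.0,0.0]}
{"k":30,"q":[1.131,0.708],"w":[2.952,0.064],"tcp":[-0.438,-0.336,0.474],"\u03c4":[0.0,0.0]}
{"k":31,"q":[1.161,0.707],"w":[3.088,-0.142],"tcp":[-0.442,-0.346,0.462],"\u03c4":[0.0,0.0]}
{"k":32,"q":[1.193,0.705],"w":[3.227,-0.37],"tcp":[-0.447,-0.356,0.449],"\u03c4":[0.0,0.0]}
{"k":33,"q":[1.226,0.7],"w":[3.368,-0.64],"tcp":[-0.452,-0.367,0.436],"\u03c4":[0.0,0.0]}
{"k":34,"q":[1.26,0.692],"w":[3.511,-0.952],"tcp":[-0.456,-0.378,0.422],"\u03c4":[0.0,0.0]}
{"k":35,"q":[1.296,0.681],"w":[3.655,-1.307],"tcp":[-0.46,-0.39,0.406],"\u03c4":[0.0,0.0]}
{"k":36,"q":[1.333,0.666],"w":[3.8,-1.707],"tcp":[-0.464,-0.402,0.39],"\u03c4":[0.0,0.0]}
{"k":37,"q":[1.372,0.646],"w":[3.948,-2.15],"tcp":[-0.468,-0.414,0.373],"\u03c4":[0.0,0.0]}
{"k":38,"q":[1.412,0.623],"w":[4.098,-2.639],"tcp":[-0.471,-0.427,0.355],"\u03c4":[0.0,0.0]}
{"k":39,"q":[1.454,0.594],"w":[4.251,-3.172],"tcp":[-0.473,-0.44,0.336],"\u03c4":[0.0,0.0]}
{"k":40,"q":[1.497,0.559],"w":[4.408,-3.751],"tcp":[-0.475,-0.453,0.315],"\u03c4":[0.0,0.0]}
{"k":41,"q":[1.542,0.518],"w":[4.569,-4.375],"tcp":[-0.476,-0.467,0.294],"\u03c4":[0.0,0.0]}
{"k":42,"q":[1.589,0.471],"w":[4.735,-5.045],"tcp":[-0.477,-0.48,0.272],"\u03c4":[0.0,0.0]}
{"k":43,"q":[1.637,0.417],"w":[4.909,-5.761],"tcp":[-0.476,-0.494,0.248],"\u03c4":[0.0,0.0]}
{"k":44,"q":[1.687,0.356],"w":[5.092,-6.526],"tcp":[-0.475,-0.507,0.223],"\u03c4":[0.0,0.0]}
{"k":45,"q":[1.739,0.287],"w":[5.285,-7.34],"tcp":[-0.472,-0.521,0.198],"\u03c4":[0.0,0.0]}
{"k":46,"q":[1.793,0.209],"w":[5.492,-8.206],"tcp":[-0.468,-0.534,0.171],"\u03c4":[0.0,0.0]}
{"k":47,"q":[1.849,0.122],"w":[5.714,-9.128],"tcp":[-0.463,-0.547,0.144],"\u03c4":[0.0,0.0]}
{"k":48,"q":[1.907,0.026],"w":[5.955,-10.107],"tcp":[-0.456,-0.559,0.115],"\u03c4":[0.0,0.0]}
{"k":49,"q":[1.968,-0.08],"w":[6.218,-11.143],"tcp":[-0.448,-0.571,0.086],"\u03c4":[0.0,0.0]}
{"k":50,"q":[2.031,-0.197],"w":[6.502,-12.229],"tcp":[-0.437,-0.583,0.057],"\u03c4":[0.0,0.0]}
{"k":51,"q":[2.098,-0.325],"w":[6.808,-13.334],"tcp":[-0.425,-0.593,0.028],"\u03c4":[0.0,0.0]}
{"k":52,"q":[2.168,-0.463],"w":[7.127,-14.381],"tcp":[-0.41,-0.603,-0.002],"\u03c4":[0.0,0.0]}
{"k":53,"q":[2.24,-0.612],"w":[7.436,-15.185],"tcp":[-0.393,-0.612,-0.03],"\u03c4":[0.0,0.0]}
{"k":54,"q":[2.316,-0.765],"w":[7.687,-15.389],"tcp":[-0.373,-0.621,-0.057],"\u03c4":[0.0,0.0]}
{"k":55,"q":[2.394,-0.916],"w":[7.807,-14.488],"tcp":[-0.35,-0.629,-0.081],"\u03c4":[0.0,0.0]}
{"k":56,"q":[2.472,-1.05],"w":[7.754,-12.211],"tcp":[-0.324,-0.638,-0.104],"\u03c4":[0.0,0.0]}
{"k":57,"q":[2.548,-1.156],"w":[7.569,-8.966],"tcp":[-0.295,-0.646,-0.126],"\u03c4":[0.0,0.0]}
{"k":58,"q":[2.623,-1.229],"w":[7.344,-5.53],"tcp":[-0.263,-0.655,-0.146],"\u03c4":[0.0,0.0]}
{"k":59,"q":[2.695,-1.268],"w":[7.142,-2.425],"tcp":[-0.228,-0.663,-0.165],"\u03c4":[0.0,0.0]}
{"k":60,"q":[2.766,-1.279],"w":[6.99,0.101],"tcp":[-0.191,-0.67,-0.182],"\u03c4":[0.0,0.0]}
{"k":61,"q":[2.835,-1.269],"w":[6.91,1.837],"tcp":[-0.151,-0.675,-0.199],"\u03c4":[0.0,0.0]}
{"k":62,"q":[2.904,-1.244],"w":[6.871,3.08],"tcp":[-0.11,-0.679,-0.213],"\u03c4":[0.0,0.0]}
{"k":63,"q":[2.973,-1.209],"w":[6.873,3.832],"tcp":[-0.067,-0.681,-0.225]}
{"summary": "final q (rad): 2.973 -1.209"}


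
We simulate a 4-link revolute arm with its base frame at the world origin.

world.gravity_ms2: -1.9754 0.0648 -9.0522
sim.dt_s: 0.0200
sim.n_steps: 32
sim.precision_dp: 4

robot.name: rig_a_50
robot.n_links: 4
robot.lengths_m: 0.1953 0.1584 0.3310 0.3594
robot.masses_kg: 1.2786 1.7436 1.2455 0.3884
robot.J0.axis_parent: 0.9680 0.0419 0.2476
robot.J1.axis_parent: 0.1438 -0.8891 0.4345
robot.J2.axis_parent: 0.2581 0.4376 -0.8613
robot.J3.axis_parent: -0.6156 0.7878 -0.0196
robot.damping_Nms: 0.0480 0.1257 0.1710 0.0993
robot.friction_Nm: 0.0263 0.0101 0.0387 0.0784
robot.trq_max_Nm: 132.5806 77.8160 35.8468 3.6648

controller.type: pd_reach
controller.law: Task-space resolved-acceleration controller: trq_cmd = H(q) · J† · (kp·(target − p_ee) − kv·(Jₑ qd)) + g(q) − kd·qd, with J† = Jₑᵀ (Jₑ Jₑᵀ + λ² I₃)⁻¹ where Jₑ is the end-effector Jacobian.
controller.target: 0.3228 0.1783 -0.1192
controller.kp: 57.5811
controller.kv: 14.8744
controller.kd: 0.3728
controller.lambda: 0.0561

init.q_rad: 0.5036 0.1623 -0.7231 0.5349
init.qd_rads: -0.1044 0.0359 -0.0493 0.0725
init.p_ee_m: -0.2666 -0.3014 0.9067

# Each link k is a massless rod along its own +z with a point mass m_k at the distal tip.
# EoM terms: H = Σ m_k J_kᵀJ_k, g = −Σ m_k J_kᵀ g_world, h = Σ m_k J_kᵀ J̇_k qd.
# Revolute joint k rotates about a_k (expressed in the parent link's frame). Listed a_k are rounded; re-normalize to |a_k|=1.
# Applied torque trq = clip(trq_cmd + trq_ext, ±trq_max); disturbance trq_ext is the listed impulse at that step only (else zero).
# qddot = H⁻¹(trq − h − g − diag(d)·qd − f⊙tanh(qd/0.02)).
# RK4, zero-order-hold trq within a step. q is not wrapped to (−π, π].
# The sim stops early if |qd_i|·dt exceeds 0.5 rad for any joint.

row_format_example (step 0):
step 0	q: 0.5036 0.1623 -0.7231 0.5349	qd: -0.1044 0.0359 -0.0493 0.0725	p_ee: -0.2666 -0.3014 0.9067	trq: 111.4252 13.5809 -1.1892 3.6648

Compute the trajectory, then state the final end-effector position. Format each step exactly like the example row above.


step 1	q: 0.5305 0.1615 -0.7415 0.6234	qd: 2.7584 -0.0504 -1.5955 8.5926	p_ee: -0.2613 -0.2958 0.8969	trq: 66.2198 6.1661 0.5326 0.4169
step 2	q: 0.6006 0.1635 -0.7710 0.8271	qd: 4.2448 0.2502 -1.3282 11.5948	p_ee: -0.2439 -0.2911 0.8668	trq: 16.6464 -2.2801 1.7436 0.0512
step 3	q: 0.6893 0.1695 -0.7938 1.0565	qd: 4.6275 0.3350 -0.9816 11.3056	p_ee: -0.2184 -0.2941 0.8210	trq: -14.7311 -7.7163 2.5602 0.5481
step 4	q: 0.7798 0.1760 -0.8104 1.2696	qd: 4.4358 0.2988 -0.6967 10.0588	p_ee: -0.1894 -0.3027 0.7676	trq: -30.1949 -10.2659 2.8799 0.8322
step 5	q: 0.8641 0.1812 -0.8219 1.4579	qd: 4.0007 0.2218 -0.4657 8.8406	p_ee: -0.1598 -0.3122 0.7127	trq: -36.7507 -11.2012 2.9341 0.7763
step 6	q: 0.9388 0.1848 -0.8293 1.6244	qd: 3.4726 0.1348 -0.2766 7.8853	p_ee: -0.1308 -0.3194 0.6593	trq: -38.9564 -11.4120 2.9037 0.4955
step 7	q: 1.0026 0.1866 -0.8332 1.7745	qd: 2.9154 0.0451 -0.1198 7.1800	p_ee: -0.1030 -0.3227 0.6087	trq: -39.2521 -11.3802 2.8782 0.1072
step 8	q: 1.0553 0.1865 -0.8342 1.9123	qd: 2.3548 -0.0516 0.0080 6.6576	p_ee: -0.0765 -0.3216 0.5611	trq: -38.8869 -11.3589 2.9000 -0.3087
step 9	q: 1.0969 0.1842 -0.8333 2.0410	qd: 1.8009 -0.1797 0.0740 6.2555	p_ee: -0.0519 -0.3167 0.5166	trq: -38.4597 -11.5165 3.0262 -0.7055
step 10	q: 1.1274 0.1792 -0.8311 2.1625	qd: 1.2509 -0.3251 0.1448 5.9283	p_ee: -0.0291 -0.3085 0.4750	trq: -38.3795 -11.8184 3.1792 -1.0593
step 11	q: 1.1469 0.1710 -0.8274 2.2779	qd: 0.6977 -0.4962 0.2269 5.6472	p_ee: -0.0083 -0.2980 0.4363	trq: -38.8560 -12.3338 3.3723 -1.3604
step 12	q: 1.1552 0.1590 -0.8219 2.3881	qd: 0.1309 -0.7045 0.3258 5.3957	p_ee: 0.0106 -0.2860 0.4004	trq: -40.0576 -13.1465 3.6282 -1.6080
step 13	q: 1.1519 0.1423 -0.8142 2.4936	qd: -0.4630 -0.9645 0.4536 5.1658	p_ee: 0.0276 -0.2732 0.3676	trq: -42.1931 -14.3767 3.9787 -1.8062
step 14	q: 1.1363 0.1197 -0.8035 2.5947	qd: -1.1052 -1.2903 0.6413 4.9566	p_ee: 0.0427 -0.2603 0.3379	trq: -45.5330 -16.2246 4.4703 -1.9622
step 15	q: 1.1070 0.0896 -0.7884 2.6919	qd: -1.8249 -1.7056 0.9312 4.7725	p_ee: 0.0558 -0.2475 0.3115	trq: -50.4395 -19.0951 5.2054 -2.0854
step 16	q: 1.0622 0.0497 -0.7665 2.7859	qd: -2.6637 -2.2548 1.3814 4.6232	p_ee: 0.0669 -0.2352 0.2888	trq: -57.2191 -23.7936 6.3965 -2.1884
step 17	q: 0.9989 -0.0039 -0.7342 2.8775	qd: -3.6834 -3.0262 2.0708 4.5265	p_ee: 0.0757 -0.2234 0.2703	trq: -65.3111 -31.8274 8.4634 -2.2898
step 18	q: 0.9128 -0.0775 -0.6868 2.9681	qd: -4.9689 -4.2010 3.0867 4.5109	p_ee: 0.0816 -0.2119 0.2569	trq: -69.3214 -45.1556 12.0479 -2.4215
step 19	q: 0.7983 -0.1830 -0.6185 3.0593	qd: -6.5830 -6.1417 4.3530 4.6080	p_ee: 0.0834 -0.2001 0.2501	trq: -42.3738 -59.1810 16.5676 -2.6330
step 20	q: 0.6529 -0.3383 -0.5304 3.1511	qd: -8.1454 -9.2172 4.8777 4.6561	p_ee: 0.0802 -0.1866 0.2531	trq: 54.0106 -39.6245 14.2578 -2.9360
step 21	q: 0.4927 -0.5461 -0.4488 3.2331	qd: -7.9972 -11.6077 3.0148 3.6867	p_ee: 0.0754 -0.1683 0.2673	trq: 92.0412 0.4195 5.4378 -3.0007
step 22	q: 0.3440 -0.7717 -0.4029 3.2888	qd: -6.7506 -11.0340 1.3016 1.9088	p_ee: 0.0762 -0.1432 0.2846	trq: 60.1366 13.0224 0.8624 -2.4533
step 23	q: 0.2163 -0.9783 -0.3872 3.3121	qd: -5.8508 -9.6294 0.2307 0.3678	p_ee: 0.0834 -0.1141 0.2939	trq: 31.7217 10.2853 0.1988 -1.5274
step 24	q: 0.1008 -1.1618 -0.3901 3.3102	qd: -5.5920 -8.6929 -0.5000 -0.5871	p_ee: 0.0931 -0.0848 0.2923	trq: 17.7507 3.7385 1.2889 -0.6866
step 25	q: -0.0151 -1.3343 -0.4077 3.2942	qd: -5.9589 -8.5602 -1.3049 -1.0461	p_ee: 0.1022 -0.0576 0.2818	trq: 12.0399 -0.8528 2.5068 -0.0410
step 26	q: -0.1436 -1.5101 -0.4429 3.2718	qd: -6.8853 -9.0506 -2.3220 -1.2110	p_ee: 0.1086 -0.0333 0.2650	trq: 8.6777 2.6281 1.8715 0.4631
step 27	q: -0.2912 -1.6930 -0.4961 3.2458	qd: -7.7569 -9.1810 -2.9511 -1.4313	p_ee: 0.1105 -0.0127 0.2438	trq: 2.7991 18.9977 -2.8168 0.9553
step 28	q: -0.4423 -1.8569 -0.5417 3.2117	qd: -7.0370 -6.9555 -1.0381 -2.0241	p_ee: 0.1079 0.0038 0.2204	trq: -3.5207 34.3924 -8.7164 1.4607
step 29	q: -0.5653 -1.9620 -0.5453 3.1673	qd: -5.1409 -3.4213 1.0631 -2.4198	p_ee: 0.1044 0.0153 0.1978	trq: -6.8357 36.8155 -10.6853 1.6760
step 30	q: -0.6562 -2.0053 -0.5297 3.1196	qd: -3.9522 -0.8570 0.6935 -2.3504	p_ee: 0.1032 0.0225 0.1780	trq: -7.8026 32.9302 -9.5231 1.5742
step 31	q: -0.7303 -2.0021 -0.5192 3.0738	qd: -3.4649 1.2087 0.4565 -2.2345	p_ee: 0.1055 0.0279 0.1613	trq: -6.3625 24.8072 -7.0920 1.3944
step 32	q: -0.7988 -1.9642 -0.5125 3.0307	qd: -3.3711 2.6218 0.3215 -2.0807	p_ee: 0.1116 0.0337 0.1472
final p_ee position (m): 0.1116 0.0337 0.1472


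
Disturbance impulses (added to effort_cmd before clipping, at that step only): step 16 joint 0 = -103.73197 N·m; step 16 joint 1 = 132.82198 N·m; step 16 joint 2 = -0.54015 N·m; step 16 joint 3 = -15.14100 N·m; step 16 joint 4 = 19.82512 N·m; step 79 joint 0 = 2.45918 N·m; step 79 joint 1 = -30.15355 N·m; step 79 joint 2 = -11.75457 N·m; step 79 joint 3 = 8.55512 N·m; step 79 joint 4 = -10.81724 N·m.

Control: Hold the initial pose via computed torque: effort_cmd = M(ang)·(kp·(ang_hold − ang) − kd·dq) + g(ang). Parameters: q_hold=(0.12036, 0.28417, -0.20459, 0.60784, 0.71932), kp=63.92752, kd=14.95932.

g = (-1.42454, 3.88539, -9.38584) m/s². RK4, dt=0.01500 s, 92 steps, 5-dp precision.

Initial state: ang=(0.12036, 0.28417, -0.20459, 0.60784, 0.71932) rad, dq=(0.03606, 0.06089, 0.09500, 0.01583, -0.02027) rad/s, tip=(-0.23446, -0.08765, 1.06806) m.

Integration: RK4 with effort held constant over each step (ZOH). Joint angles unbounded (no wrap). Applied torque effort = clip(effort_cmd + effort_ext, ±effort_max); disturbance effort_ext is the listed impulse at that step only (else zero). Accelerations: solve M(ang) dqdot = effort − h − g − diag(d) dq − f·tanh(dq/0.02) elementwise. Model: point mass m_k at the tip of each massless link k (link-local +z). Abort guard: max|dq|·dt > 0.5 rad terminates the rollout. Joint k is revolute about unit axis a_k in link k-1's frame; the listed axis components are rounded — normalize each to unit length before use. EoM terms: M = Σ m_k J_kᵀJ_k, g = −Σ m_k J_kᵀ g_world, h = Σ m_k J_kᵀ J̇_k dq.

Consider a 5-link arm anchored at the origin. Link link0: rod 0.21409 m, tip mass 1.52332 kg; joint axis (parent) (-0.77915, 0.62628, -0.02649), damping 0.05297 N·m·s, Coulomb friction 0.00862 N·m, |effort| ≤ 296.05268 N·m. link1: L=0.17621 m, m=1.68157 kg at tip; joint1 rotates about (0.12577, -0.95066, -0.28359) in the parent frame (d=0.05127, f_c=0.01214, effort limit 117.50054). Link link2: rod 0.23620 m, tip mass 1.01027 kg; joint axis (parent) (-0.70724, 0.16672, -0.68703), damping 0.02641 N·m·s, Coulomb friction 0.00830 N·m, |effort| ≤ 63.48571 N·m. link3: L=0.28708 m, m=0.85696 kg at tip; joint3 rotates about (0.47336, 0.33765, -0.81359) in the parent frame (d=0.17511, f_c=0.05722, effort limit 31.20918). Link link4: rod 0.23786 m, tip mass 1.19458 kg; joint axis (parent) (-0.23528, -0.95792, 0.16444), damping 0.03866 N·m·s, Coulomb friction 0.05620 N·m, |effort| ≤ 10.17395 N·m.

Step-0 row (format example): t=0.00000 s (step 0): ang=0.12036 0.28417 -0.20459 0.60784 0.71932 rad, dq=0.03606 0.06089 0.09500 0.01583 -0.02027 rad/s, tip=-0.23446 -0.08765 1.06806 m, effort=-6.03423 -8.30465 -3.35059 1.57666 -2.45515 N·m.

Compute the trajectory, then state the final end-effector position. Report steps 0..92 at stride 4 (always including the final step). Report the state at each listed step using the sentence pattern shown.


t=0.06000 s (step 4): ang=0.12166 0.28621 -0.20148 0.60737 0.71894 rad, dq=0.01044 0.01636 0.02724 0.00320 0.00466 rad/s, tip=-0.23529 -0.08490 1.06817 m, effort=-5.28785 -8.07391 -2.81262 1.37885 -2.34207 N·m.
t=0.12000 s (step 8): ang=0.12193 0.28659 -0.20099 0.60679 0.71880 rad, dq=-0.00028 -0.00035 0.00084 0.00532 0.00378 rad/s, tip=-0.23548 -0.08434 1.06820 m, effort=-4.89144 -7.95360 -2.53153 1.27293 -2.27675 N·m.
t=0.18000 s (step 12): ang=0.12178 0.28633 -0.20150 0.60630 0.71861 rad, dq=-0.00438 -0.00628 -0.00786 0.00777 0.00328 rad/s, tip=-0.23539 -0.08467 1.06820 m, effort=-4.69109 -7.89483 -2.39324 1.22090 -2.24459 N·m.
t=0.24000 s (step 16): ang=0.12150 0.28586 -0.20229 0.60589 0.71838 rad, dq=-0.00524 -0.00733 -0.00913 0.00953 0.00326 rad/s, tip=-0.23522 -0.08529 1.06820 m, effort=-108.32841 117.50054 -2.86957 -13.94399 10.17395 N·m.
t=0.30000 s (step 20): ang=0.11577 0.32802 -0.20394 0.51123 0.63063 rad, dq=-0.07760 0.48644 0.15945 -0.41383 -0.72230 rad/s, tip=-0.27411 -0.08723 1.06466 m, effort=9.67231 -25.30021 -2.09605 3.35883 -4.00834 N·m.
t=0.36000 s (step 24): ang=0.11316 0.34169 -0.19693 0.50992 0.61677 rad, dq=-0.01207 0.01669 0.00554 0.01950 0.03488 rad/s, tip=-0.28530 -0.08742 1.06235 m, effort=1.97643 -15.98965 -2.14805 2.24538 -2.98715 N·m.
t=0.42000 s (step 28): ang=0.11359 0.33680 -0.19986 0.51099 0.62186 rad, dq=0.01999 -0.14994 -0.07961 0.03501 0.12234 rad/s, tip=-0.28159 -0.08810 1.06302 m, effort=-1.95500 -11.18313 -2.22766 1.69923 -2.41004 N·m.
t=0.48000 s (step 32): ang=0.11509 0.32617 -0.20561 0.51215 0.62937 rad, dq=0.02739 -0.18911 -0.09551 0.03481 0.13178 rad/s, tip=-0.27270 -0.08899 1.06503 m, effort=-3.85453 -8.83879 -2.27511 1.43908 -2.14259 N·m.
t=0.54000 s (step 36): ang=0.11671 0.31510 -0.21135 0.51330 0.63658 rad, dq=0.02564 -0.17305 -0.08408 0.03427 0.11655 rad/s, tip=-0.26327 -0.08977 1.06714 m, effort=-4.68950 -7.79972 -2.30089 1.32743 -2.03674 N·m.
t=0.60000 s (step 40): ang=0.11813 0.30565 -0.21611 0.51444 0.64268 rad, dq=0.02112 -0.13866 -0.06515 0.03372 0.09610 rad/s, tip=-0.25515 -0.09036 1.06889 m, effort=-4.98941 -7.42121 -2.31595 1.29050 -2.01022 N·m.
t=0.66000 s (step 44): ang=0.11926 0.29836 -0.21971 0.51557 0.64758 rad, dq=0.01635 -0.10287 -0.04658 0.03334 0.07700 rad/s, tip=-0.24883 -0.09075 1.07018 m, effort=-5.03859 -7.35355 -2.32552 1.28794 -2.01854 N·m.
t=0.72000 s (step 48): ang=0.12012 0.29307 -0.22229 0.51669 0.65144 rad, dq=0.01220 -0.07230 -0.03108 0.03326 0.06124 rad/s, tip=-0.24422 -0.09099 1.07107 m, effort=-4.98470 -7.41443 -2.33170 1.29858 -2.03902 N·m.
t=0.78000 s (step 52): ang=0.12076 0.28941 -0.22404 0.51781 0.65446 rad, dq=0.00895 -0.04868 -0.01926 0.03361 0.04959 rad/s, tip=-0.24101 -0.09112 1.07164 m, effort=-4.90029 -7.51406 -2.33524 1.31212 -2.06129 N·m.
t=0.84000 s (step 56): ang=0.12122 0.28696 -0.22520 0.51893 0.65691 rad, dq=0.00651 -0.03164 -0.01082 0.03429 0.04226 rad/s, tip=-0.23885 -0.09117 1.07199 m, effort=-4.81777 -7.61196 -2.33653 1.32412 -2.08143 N·m.
t=0.90000 s (step 60): ang=0.12157 0.28536 -0.22595 0.52006 0.65900 rad, dq=0.00466 -0.02002 -0.00496 0.03500 0.03819 rad/s, tip=-0.23743 -0.09118 1.07216 m, effort=-4.74919 -7.69257 -2.33619 1.33319 -2.09823 N·m.
t=0.96000 s (step 64): ang=0.12181 0.28434 -0.22641 0.52118 0.66088 rad, dq=0.00317 -0.01246 -0.00078 0.03557 0.03586 rad/s, tip=-0.23654 -0.09116 1.07222 m, effort=-4.69692 -7.75253 -2.33502 1.33925 -2.11153 N·m.
t=1.02000 s (step 68): ang=0.12197 0.28367 -0.22666 0.52230 0.66263 rad, dq=0.00199 -0.00767 0.00229 0.03602 0.03424 rad/s, tip=-0.23599 -0.09111 1.07220 m, effort=-4.65929 -7.79425 -2.33361 1.34284 -2.12177 N·m.
t=1.08000 s (step 72): ang=0.12207 0.28324 -0.22676 0.52343 0.66428 rad, dq=0.00108 -0.00468 0.00454 0.03638 0.03293 rad/s, tip=-0.23566 -0.09106 1.07214 m, effort=-4.63330 -7.82201 -2.33231 1.34461 -2.12967 N·m.
t=1.14000 s (step 76): ang=0.12213 0.28295 -0.22675 0.52455 0.66583 rad, dq=0.00042 -0.00281 0.00618 0.03670 0.03179 rad/s, tip=-0.23546 -0.09100 1.07206 m, effort=-4.61591 -7.83984 -2.33124 1.34515 -2.13589 N·m.
t=1.20000 s (step 80): ang=0.12161 0.28143 -0.22635 0.53026 0.66076 rad, dq=-0.07260 -0.18361 0.03696 0.60031 -0.85167 rad/s, tip=-0.23287 -0.09274 1.07305 m, effort=-5.19223 -0.81821 0.40305 -0.63685 -0.28100 N·m.
t=1.26000 s (step 84): ang=0.11872 0.27328 -0.22732 0.54479 0.63333 rad, dq=-0.02772 -0.08743 -0.03314 0.06143 -0.12267 rad/s, tip=-0.22128 -0.10130 1.07758 m, effort=-4.90746 -4.38759 -1.00908 0.38588 -1.27078 N·m.
t=1.32000 s (step 88): ang=0.11796 0.27068 -0.22854 0.54608 0.63453 rad, dq=0.00029 0.00027 0.00318 0.02186 0.08836 rad/s, tip=-0.21957 -0.10259 1.07778 m, effort=-4.71346 -6.31399 -1.75287 0.89576 -1.75088 N·m.
t=1.38000 s (step 92): ang=0.11837 0.27202 -0.22779 0.54667 0.64099 rad, dq=0.01103 0.03953 0.02853 0.03017 0.12742 rad/s, tip=-0.22143 -0.10118 1.07692 m.
final tip position (m): -0.22143 -0.10118 1.07692


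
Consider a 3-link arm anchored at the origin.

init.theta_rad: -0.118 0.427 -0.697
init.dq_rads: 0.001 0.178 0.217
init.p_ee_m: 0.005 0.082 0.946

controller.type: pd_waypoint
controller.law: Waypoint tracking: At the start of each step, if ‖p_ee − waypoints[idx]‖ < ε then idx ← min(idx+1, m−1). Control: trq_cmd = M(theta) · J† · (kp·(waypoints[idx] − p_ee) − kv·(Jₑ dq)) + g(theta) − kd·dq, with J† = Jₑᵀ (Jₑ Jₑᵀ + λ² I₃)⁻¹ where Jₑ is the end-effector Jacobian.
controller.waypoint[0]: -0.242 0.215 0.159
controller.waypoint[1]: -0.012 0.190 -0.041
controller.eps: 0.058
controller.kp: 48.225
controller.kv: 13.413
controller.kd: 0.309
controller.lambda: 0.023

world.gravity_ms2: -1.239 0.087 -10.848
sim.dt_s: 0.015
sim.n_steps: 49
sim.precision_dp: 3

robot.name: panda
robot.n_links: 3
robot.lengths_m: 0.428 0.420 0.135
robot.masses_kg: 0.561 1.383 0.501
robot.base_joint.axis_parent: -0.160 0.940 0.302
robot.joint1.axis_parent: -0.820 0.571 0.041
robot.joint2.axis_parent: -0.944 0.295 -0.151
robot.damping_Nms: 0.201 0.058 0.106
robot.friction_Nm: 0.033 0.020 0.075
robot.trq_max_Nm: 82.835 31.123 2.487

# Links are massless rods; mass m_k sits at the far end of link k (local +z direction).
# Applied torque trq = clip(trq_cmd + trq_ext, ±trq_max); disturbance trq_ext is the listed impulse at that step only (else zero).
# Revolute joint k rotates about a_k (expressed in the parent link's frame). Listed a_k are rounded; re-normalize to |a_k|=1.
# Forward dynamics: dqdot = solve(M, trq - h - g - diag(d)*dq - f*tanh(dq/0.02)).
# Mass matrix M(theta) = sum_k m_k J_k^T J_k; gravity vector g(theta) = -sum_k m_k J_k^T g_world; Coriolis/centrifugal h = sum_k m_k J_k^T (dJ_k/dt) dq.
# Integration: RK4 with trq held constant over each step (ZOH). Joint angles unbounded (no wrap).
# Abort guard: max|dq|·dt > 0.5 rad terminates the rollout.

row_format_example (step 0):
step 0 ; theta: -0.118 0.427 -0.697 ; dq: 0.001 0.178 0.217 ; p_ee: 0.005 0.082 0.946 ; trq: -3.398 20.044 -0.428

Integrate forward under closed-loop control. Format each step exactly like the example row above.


step 1 ; theta: -0.124 0.447 -0.738 ; dq: -0.854 2.504 -5.393 ; p_ee: 0.005 0.084 0.942 ; trq: -2.616 13.961 1.314
step 2 ; theta: -0.141 0.494 -0.815 ; dq: -1.421 3.779 -4.778 ; p_ee: 0.003 0.091 0.934 ; trq: -2.727 8.122 0.732
step 3 ; theta: -0.166 0.558 -0.882 ; dq: -1.850 4.652 -4.092 ; p_ee: 0.000 0.105 0.923 ; trq: -2.531 3.887 0.279
step 4 ; theta: -0.196 0.632 -0.939 ; dq: -2.184 5.239 -3.450 ; p_ee: -0.003 0.122 0.910 ; trq: -2.160 0.841 -0.048
step 5 ; theta: -0.231 0.713 -0.986 ; dq: -2.448 5.619 -2.874 ; p_ee: -0.007 0.141 0.895 ; trq: -1.736 -1.365 -0.274
step 6 ; theta: -0.269 0.799 -1.026 ; dq: -2.663 5.848 -2.368 ; p_ee: -0.011 0.161 0.877 ; trq: -1.339 -2.990 -0.423
step 7 ; theta: -0.310 0.888 -1.058 ; dq: -2.842 5.966 -1.927 ; p_ee: -0.016 0.181 0.858 ; trq: -1.011 -4.218 -0.516
step 8 ; theta: -0.354 0.978 -1.084 ; dq: -2.995 6.002 -1.545 ; p_ee: -0.020 0.200 0.837 ; trq: -0.767 -5.178 -0.569
step 9 ; theta: -0.400 1.067 -1.104 ; dq: -3.128 5.974 -1.212 ; p_ee: -0.024 0.217 0.815 ; trq: -0.602 -5.954 -0.592
step 10 ; theta: -0.448 1.156 -1.120 ; dq: -3.247 5.899 -0.923 ; p_ee: -0.028 0.232 0.791 ; trq: -0.502 -6.603 -0.595
step 11 ; theta: -0.497 1.244 -1.132 ; dq: -3.356 5.785 -0.670 ; p_ee: -0.032 0.245 0.767 ; trq: -0.445 -7.158 -0.584
step 12 ; theta: -0.548 1.330 -1.140 ; dq: -3.459 5.641 -0.450 ; p_ee: -0.036 0.256 0.742 ; trq: -0.409 -7.639 -0.564
step 13 ; theta: -0.601 1.413 -1.146 ; dq: -3.557 5.474 -0.256 ; p_ee: -0.040 0.264 0.716 ; trq: -0.375 -8.057 -0.538
step 14 ; theta: -0.655 1.494 -1.148 ; dq: -3.653 5.286 -0.086 ; p_ee: -0.043 0.270 0.691 ; trq: -0.324 -8.415 -0.508
step 15 ; theta: -0.711 1.571 -1.149 ; dq: -3.744 5.086 -0.057 ; p_ee: -0.047 0.274 0.666 ; trq: -0.238 -8.713 -0.426
step 16 ; theta: -0.768 1.646 -1.148 ; dq: -3.839 4.872 0.043 ; p_ee: -0.051 0.276 0.641 ; trq: -0.113 -8.950 -0.377
step 17 ; theta: -0.826 1.718 -1.148 ; dq: -3.930 4.650 0.030 ; p_ee: -0.055 0.276 0.617 ; trq: 0.064 -9.119 -0.286
step 18 ; theta: -0.885 1.786 -1.146 ; dq: -4.028 4.418 0.118 ; p_ee: -0.059 0.274 0.594 ; trq: 0.284 -9.219 -0.239
step 19 ; theta: -0.947 1.850 -1.144 ; dq: -4.127 4.179 0.204 ; p_ee: -0.064 0.271 0.572 ; trq: 0.544 -9.250 -0.194
step 20 ; theta: -1.009 1.911 -1.140 ; dq: -4.227 3.936 0.283 ; p_ee: -0.069 0.267 0.551 ; trq: 0.840 -9.213 -0.149
step 21 ; theta: -1.073 1.968 -1.135 ; dq: -4.326 3.690 0.352 ; p_ee: -0.075 0.262 0.530 ; trq: 1.170 -9.108 -0.101
step 22 ; theta: -1.139 2.022 -1.129 ; dq: -4.423 3.444 0.411 ; p_ee: -0.081 0.256 0.511 ; trq: 1.529 -8.937 -0.052
step 23 ; theta: -1.206 2.071 -1.123 ; dq: -4.514 3.197 0.462 ; p_ee: -0.088 0.250 0.493 ; trq: 1.911 -8.702 -0.000
step 24 ; theta: -1.274 2.118 -1.116 ; dq: -4.596 2.953 0.503 ; p_ee: -0.096 0.243 0.476 ; trq: 2.312 -8.406 0.054
step 25 ; theta: -1.344 2.160 -1.108 ; dq: -4.667 2.712 0.536 ; p_ee: -0.104 0.236 0.459 ; trq: 2.726 -8.054 0.110
step 26 ; theta: -1.414 2.199 -1.099 ; dq: -4.722 2.476 0.560 ; p_ee: -0.113 0.230 0.444 ; trq: 3.148 -7.648 0.167
step 27 ; theta: -1.485 2.234 -1.091 ; dq: -4.758 2.247 0.576 ; p_ee: -0.122 0.224 0.429 ; trq: 3.570 -7.195 0.227
step 28 ; theta: -1.557 2.266 -1.082 ; dq: -4.772 2.027 0.583 ; p_ee: -0.132 0.218 0.415 ; trq: 3.985 -6.702 0.287
step 29 ; theta: -1.628 2.295 -1.073 ; dq: -4.762 1.816 0.583 ; p_ee: -0.142 0.212 0.401 ; trq: 4.385 -6.176 0.346
step 30 ; theta: -1.699 2.321 -1.065 ; dq: -4.726 1.617 0.575 ; p_ee: -0.152 0.207 0.388 ; trq: 4.763 -5.627 0.406
step 31 ; theta: -1.770 2.344 -1.056 ; dq: -4.664 1.431 0.562 ; p_ee: -0.162 0.202 0.375 ; trq: 5.111 -5.064 0.463
step 32 ; theta: -1.839 2.364 -1.048 ; dq: -4.576 1.258 0.544 ; p_ee: -0.172 0.198 0.362 ; trq: 5.421 -4.497 0.517
step 33 ; theta: -1.907 2.382 -1.040 ; dq: -4.465 1.100 0.522 ; p_ee: -0.183 0.195 0.350 ; trq: 5.687 -3.937 0.569
step 34 ; theta: -1.973 2.397 -1.032 ; dq: -4.332 0.956 0.498 ; p_ee: -0.192 0.192 0.338 ; trq: 5.906 -3.390 0.616
step 35 ; theta: -2.037 2.411 -1.025 ; dq: -4.181 0.828 0.474 ; p_ee: -0.202 0.190 0.327 ; trq: 6.077 -2.867 0.658
step 36 ; theta: -2.098 2.422 -1.018 ; dq: -4.015 0.714 0.449 ; p_ee: -0.211 0.188 0.316 ; trq: 6.198 -2.372 0.696
step 37 ; theta: -2.157 2.432 -1.011 ; dq: -3.840 0.614 0.426 ; p_ee: -0.220 0.187 0.305 ; trq: 6.273 -1.910 0.728
step 38 ; theta: -2.214 2.441 -1.005 ; dq: -3.658 0.528 0.404 ; p_ee: -0.228 0.186 0.294 ; trq: 6.305 -1.485 0.756
step 39 ; theta: -2.267 2.448 -0.999 ; dq: -3.474 0.453 0.385 ; p_ee: -0.236 0.186 0.284 ; trq: 6.298 -1.096 0.779
step 40 ; theta: -2.318 2.454 -0.993 ; dq: -3.290 0.390 0.369 ; p_ee: -0.243 0.185 0.274 ; trq: 6.259 -0.745 0.797
step 41 ; theta: -2.366 2.460 -0.988 ; dq: -3.110 0.337 0.355 ; p_ee: -0.249 0.186 0.264 ; trq: 6.192 -0.430 0.811
step 42 ; theta: -2.411 2.465 -0.983 ; dq: -2.935 0.292 0.345 ; p_ee: -0.255 0.186 0.255 ; trq: 6.104 -0.149 0.822
step 43 ; theta: -2.454 2.469 -0.978 ; dq: -2.767 0.255 0.337 ; p_ee: -0.260 0.186 0.246 ; trq: 5.998 0.101 0.830
step 44 ; theta: -2.494 2.472 -0.972 ; dq: -2.608 0.225 0.331 ; p_ee: -0.265 0.187 0.238 ; trq: 5.881 0.322 0.835
step 45 ; theta: -2.532 2.475 -0.968 ; dq: -2.458 0.200 0.328 ; p_ee: -0.270 0.188 0.230 ; trq: 5.756 0.517 0.839
step 46 ; theta: -2.568 2.478 -0.963 ; dq: -2.317 0.180 0.327 ; p_ee: -0.274 0.189 0.222 ; trq: 5.626 0.689 0.840
step 47 ; theta: -2.602 2.481 -0.958 ; dq: -2.186 0.163 0.327 ; p_ee: -0.277 0.189 0.215 ; trq: 5.495 0.842 0.841
step 48 ; theta: -2.634 2.483 -0.953 ; dq: -2.064 0.150 0.328 ; p_ee: -0.280 0.190 0.208 ; trq: 5.364 0.977 0.840
step 49 ; theta: -2.664 2.485 -0.948 ; dq: -1.952 0.139 0.331 ; p_ee: -0.283 0.191 0.202
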